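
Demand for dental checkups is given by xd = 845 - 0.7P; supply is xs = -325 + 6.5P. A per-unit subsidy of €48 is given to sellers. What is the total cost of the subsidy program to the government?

Pre-subsidy: 845 - 0.7P = -325 + 6.5P gives P* = 162.5, x* = 731.25.
With the subsidy, sellers receive Ps = Pb + 48 for each unit, where Pb is the price buyers pay.
Supply in terms of Pb becomes xs = -325 + 6.5(Pb + 48) = -13 + 6.5Pb. Setting this equal to demand: 845 - 0.7Pb = -13 + 6.5Pb, so Pb = 715/6.
Sellers receive Ps = 715/6 + 48 = 1003/6; x' = 845 − 0.7·(715/6) = 9139/12.
Government outlay = subsidy × quantity = 48 × 9139/12 = 36556.

Government cost = €36556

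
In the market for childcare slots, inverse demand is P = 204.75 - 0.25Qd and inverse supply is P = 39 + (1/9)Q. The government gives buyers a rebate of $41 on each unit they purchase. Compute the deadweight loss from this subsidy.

Pre-subsidy: 204.75 - 0.25Q = 39 + (1/9)Q gives Q* = 459 and P* = 90.
With the rebate, buyers effectively pay Pb = Ps − 41, where Ps is the price sellers receive.
On the curves, Pb = 204.75 - 0.25Q and Ps = 39 + (1/9)Q; the wedge Ps − Pb = 41 gives 39 + (1/9)Q − (204.75 - 0.25Q) = 41, so Q' = 7443/13.
Then Pb = 204.75 − 0.25·(7443/13) = 801/13 and Ps = 39 + (1/9)·(7443/13) = 1334/13.
The subsidy expands output by 7443/13 − 459 = 1476/13 past the efficient level; on those units the gap between marginal cost and willingness to pay runs from 0 up to 41.
DWL = ½ × 41 × 1476/13 = 30258/13.

Deadweight loss = 30258/13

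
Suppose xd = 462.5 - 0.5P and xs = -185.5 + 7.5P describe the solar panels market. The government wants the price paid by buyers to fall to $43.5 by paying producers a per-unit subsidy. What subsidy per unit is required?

Required subsidy s = $40 per unit

At a buyer price of 43.5, quantity demanded is 462.5 − 0.5·43.5 = 440.75.
Sellers supply 440.75 only when they receive Ps with -185.5 + 7.5·Ps = 440.75, i.e. Ps = 83.5.
s = Ps − Pb = 83.5 − 43.5 = 40.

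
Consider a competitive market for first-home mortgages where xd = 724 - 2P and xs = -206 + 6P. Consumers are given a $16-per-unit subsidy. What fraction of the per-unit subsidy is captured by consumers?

Consumer share = 0.75

Pre-subsidy: 724 - 2P = -206 + 6P gives P* = 116.25, x* = 491.5.
With the rebate, buyers effectively pay Pb = Ps − 16, where Ps is the price sellers receive.
Demand in terms of Ps becomes xd = 724 − 2(Ps − 16) = 756 - 2Ps. Setting this equal to supply: 756 - 2Ps = -206 + 6Ps, so Ps = 120.25.
Buyers pay Pb = 120.25 − 16 = 104.25; x' = -206 + 6·120.25 = 515.5.
Buyers' price falls by P* − Pb = 116.25 − 104.25 = 12; sellers' price rises by Ps − P* = 120.25 − 116.25 = 4.
So consumers capture 12/16 = 0.75 of each unit of subsidy.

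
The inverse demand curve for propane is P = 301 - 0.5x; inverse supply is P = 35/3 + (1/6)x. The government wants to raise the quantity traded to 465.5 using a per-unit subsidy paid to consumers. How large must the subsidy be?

At x = 465.5, from the demand curve buyers pay Pb = 301 − 0.5·465.5 = 68.25; from the supply curve sellers need Ps = 35/3 + (1/6)·465.5 = 89.25.
The subsidy must fill the gap: s = Ps − Pb = 89.25 − 68.25 = 21.

Required subsidy s = 21 per unit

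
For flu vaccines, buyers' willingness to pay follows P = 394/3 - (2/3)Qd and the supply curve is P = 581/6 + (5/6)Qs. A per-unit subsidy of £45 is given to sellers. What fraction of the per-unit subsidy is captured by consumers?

Pre-subsidy: 394/3 - (2/3)Q = 581/6 + (5/6)Q gives Q* = 23 and P* = 116.
With the subsidy, sellers receive Ps = Pb + 45 for each unit, where Pb is the price buyers pay.
On the curves, Pb = 394/3 - (2/3)Q and Ps = 581/6 + (5/6)Q; the wedge Ps − Pb = 45 gives 581/6 + (5/6)Q − (394/3 - (2/3)Q) = 45, so Q' = 53.
Then Pb = 394/3 − (2/3)·53 = 96 and Ps = 581/6 + (5/6)·53 = 141.
Buyers' price falls by P* − Pb = 116 − 96 = 20; sellers' price rises by Ps − P* = 141 − 116 = 25.
So consumers capture 20/45 = 4/9 of each unit of subsidy.

Consumer share = 4/9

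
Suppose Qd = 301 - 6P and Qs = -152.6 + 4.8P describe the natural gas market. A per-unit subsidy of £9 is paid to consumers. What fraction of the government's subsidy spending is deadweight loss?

Pre-subsidy: 301 - 6P = -152.6 + 4.8P gives P* = 42, Q* = 49.
With the rebate, buyers effectively pay Pb = Ps − 9, where Ps is the price sellers receive.
Demand in terms of Ps becomes Qd = 301 − 6(Ps − 9) = 355 - 6Ps. Setting this equal to supply: 355 - 6Ps = -152.6 + 4.8Ps, so Ps = 47.
Buyers pay Pb = 47 − 9 = 38; Q' = -152.6 + 4.8·47 = 73.
ΔCS = ½(49 + 73)(42 − 38) = 244; ΔPS = ½(49 + 73)(47 − 42) = 305.
Government spending = 9 × 73 = 657.
DWL = ½ × 9 × (73 − 49) = 108; fraction = 108 / 657 = 12/73.

DWL / government spending = 12/73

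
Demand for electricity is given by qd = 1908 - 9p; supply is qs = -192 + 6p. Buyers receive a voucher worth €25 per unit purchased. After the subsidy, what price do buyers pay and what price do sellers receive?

Buyers pay €130; sellers receive €155

Pre-subsidy: 1908 - 9p = -192 + 6p gives p* = 140, q* = 648.
With the rebate, buyers effectively pay pb = ps − 25, where ps is the price sellers receive.
Demand in terms of ps becomes qd = 1908 − 9(ps − 25) = 2133 - 9ps. Setting this equal to supply: 2133 - 9ps = -192 + 6ps, so ps = 155.
Buyers pay pb = 155 − 25 = 130; q' = -192 + 6·155 = 738.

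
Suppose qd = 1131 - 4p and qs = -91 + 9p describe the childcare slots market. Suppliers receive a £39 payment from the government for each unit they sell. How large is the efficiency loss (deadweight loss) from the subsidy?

Pre-subsidy: 1131 - 4p = -91 + 9p gives p* = 94, q* = 755.
With the subsidy, sellers receive ps = pb + 39 for each unit, where pb is the price buyers pay.
Supply in terms of pb becomes qs = -91 + 9(pb + 39) = 260 + 9pb. Setting this equal to demand: 1131 - 4pb = 260 + 9pb, so pb = 67.
Sellers receive ps = 67 + 39 = 106; q' = 1131 − 4·67 = 863.
The subsidy expands output by 863 − 755 = 108 past the efficient level; on those units the gap between marginal cost and willingness to pay runs from 0 up to 39.
DWL = ½ × 39 × 108 = 2106.

Deadweight loss = £2106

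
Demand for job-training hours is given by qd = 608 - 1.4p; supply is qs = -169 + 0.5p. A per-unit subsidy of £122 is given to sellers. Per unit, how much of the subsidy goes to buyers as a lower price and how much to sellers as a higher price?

Pre-subsidy: 608 - 1.4p = -169 + 0.5p gives p* = 7770/19, q* = 674/19.
With the subsidy, sellers receive ps = pb + 122 for each unit, where pb is the price buyers pay.
Supply in terms of pb becomes qs = -169 + 0.5(pb + 122) = -108 + 0.5pb. Setting this equal to demand: 608 - 1.4pb = -108 + 0.5pb, so pb = 7160/19.
Sellers receive ps = 7160/19 + 122 = 9478/19; q' = 608 − 1.4·(7160/19) = 1528/19.
Buyers' price falls by p* − pb = 7770/19 − 7160/19 = 610/19; sellers' price rises by ps − p* = 9478/19 − 7770/19 = 1708/19.

Buyers gain 610/19 per unit; sellers gain 1708/19 per unit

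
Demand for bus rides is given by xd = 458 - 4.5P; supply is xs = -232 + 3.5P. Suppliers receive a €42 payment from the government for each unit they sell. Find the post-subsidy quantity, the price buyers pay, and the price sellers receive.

x' = 152.5625; buyers pay €67.875; sellers receive €109.875

Pre-subsidy: 458 - 4.5P = -232 + 3.5P gives P* = 86.25, x* = 69.875.
With the subsidy, sellers receive Ps = Pb + 42 for each unit, where Pb is the price buyers pay.
Supply in terms of Pb becomes xs = -232 + 3.5(Pb + 42) = -85 + 3.5Pb. Setting this equal to demand: 458 - 4.5Pb = -85 + 3.5Pb, so Pb = 67.875.
Sellers receive Ps = 67.875 + 42 = 109.875; x' = 458 − 4.5·67.875 = 152.5625.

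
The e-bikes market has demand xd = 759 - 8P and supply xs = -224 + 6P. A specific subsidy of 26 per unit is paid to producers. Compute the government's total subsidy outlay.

Government cost = 52130/7

Pre-subsidy: 759 - 8P = -224 + 6P gives P* = 983/14, x* = 1381/7.
With the subsidy, sellers receive Ps = Pb + 26 for each unit, where Pb is the price buyers pay.
Supply in terms of Pb becomes xs = -224 + 6(Pb + 26) = -68 + 6Pb. Setting this equal to demand: 759 - 8Pb = -68 + 6Pb, so Pb = 827/14.
Sellers receive Ps = 827/14 + 26 = 1191/14; x' = 759 − 8·(827/14) = 2005/7.
Government outlay = subsidy × quantity = 26 × 2005/7 = 52130/7.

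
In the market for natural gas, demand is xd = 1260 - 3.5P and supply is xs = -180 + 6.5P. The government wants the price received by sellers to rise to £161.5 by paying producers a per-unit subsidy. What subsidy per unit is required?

Required subsidy s = £50 per unit

At a seller price of 161.5, quantity supplied is -180 + 6.5·161.5 = 869.75.
Buyers absorb 869.75 only when they pay Pb with 1260 − 3.5·Pb = 869.75, i.e. Pb = 111.5.
s = Ps − Pb = 161.5 − 111.5 = 50.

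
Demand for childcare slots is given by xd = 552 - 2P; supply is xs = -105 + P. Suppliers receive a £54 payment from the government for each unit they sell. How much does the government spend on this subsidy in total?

Pre-subsidy: 552 - 2P = -105 + P gives P* = 219, x* = 114.
With the subsidy, sellers receive Ps = Pb + 54 for each unit, where Pb is the price buyers pay.
Supply in terms of Pb becomes xs = -105 + 1(Pb + 54) = -51 + Pb. Setting this equal to demand: 552 - 2Pb = -51 + Pb, so Pb = 201.
Sellers receive Ps = 201 + 54 = 255; x' = 552 − 2·201 = 150.
Government outlay = subsidy × quantity = 54 × 150 = 8100.

Government cost = £8100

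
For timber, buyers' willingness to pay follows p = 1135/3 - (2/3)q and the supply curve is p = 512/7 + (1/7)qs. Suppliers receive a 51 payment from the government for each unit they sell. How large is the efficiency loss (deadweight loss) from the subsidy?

Pre-subsidy: 1135/3 - (2/3)q = 512/7 + (1/7)q gives q* = 377 and p* = 127.
With the subsidy, sellers receive ps = pb + 51 for each unit, where pb is the price buyers pay.
On the curves, pb = 1135/3 - (2/3)q and ps = 512/7 + (1/7)q; the wedge ps − pb = 51 gives 512/7 + (1/7)q − (1135/3 - (2/3)q) = 51, so q' = 440.
Then pb = 1135/3 − (2/3)·440 = 85 and ps = 512/7 + (1/7)·440 = 136.
The subsidy expands output by 440 − 377 = 63 past the efficient level; on those units the gap between marginal cost and willingness to pay runs from 0 up to 51.
DWL = ½ × 51 × 63 = 1606.5.

Deadweight loss = 1606.5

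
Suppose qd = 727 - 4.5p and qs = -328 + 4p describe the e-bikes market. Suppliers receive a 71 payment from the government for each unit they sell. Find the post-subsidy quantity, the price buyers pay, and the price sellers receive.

q' = 5420/17; buyers pay 1542/17; sellers receive 2749/17

Pre-subsidy: 727 - 4.5p = -328 + 4p gives p* = 2110/17, q* = 2864/17.
With the subsidy, sellers receive ps = pb + 71 for each unit, where pb is the price buyers pay.
Supply in terms of pb becomes qs = -328 + 4(pb + 71) = -44 + 4pb. Setting this equal to demand: 727 - 4.5pb = -44 + 4pb, so pb = 1542/17.
Sellers receive ps = 1542/17 + 71 = 2749/17; q' = 727 − 4.5·(1542/17) = 5420/17.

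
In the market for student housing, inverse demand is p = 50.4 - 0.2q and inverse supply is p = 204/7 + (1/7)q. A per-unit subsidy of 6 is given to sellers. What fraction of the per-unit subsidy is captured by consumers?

Pre-subsidy: 50.4 - 0.2q = 204/7 + (1/7)q gives q* = 62 and p* = 38.
With the subsidy, sellers receive ps = pb + 6 for each unit, where pb is the price buyers pay.
On the curves, pb = 50.4 - 0.2q and ps = 204/7 + (1/7)q; the wedge ps − pb = 6 gives 204/7 + (1/7)q − (50.4 - 0.2q) = 6, so q' = 79.5.
Then pb = 50.4 − 0.2·79.5 = 34.5 and ps = 204/7 + (1/7)·79.5 = 40.5.
Buyers' price falls by p* − pb = 38 − 34.5 = 3.5; sellers' price rises by ps − p* = 40.5 − 38 = 2.5.
So consumers capture 3.5/6 = 7/12 of each unit of subsidy.

Consumer share = 7/12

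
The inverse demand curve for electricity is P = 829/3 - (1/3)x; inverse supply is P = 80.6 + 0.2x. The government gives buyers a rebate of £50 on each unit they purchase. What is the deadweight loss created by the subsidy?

Pre-subsidy: 829/3 - (1/3)x = 80.6 + 0.2x gives x* = 367 and P* = 154.
With the rebate, buyers effectively pay Pb = Ps − 50, where Ps is the price sellers receive.
On the curves, Pb = 829/3 - (1/3)x and Ps = 80.6 + 0.2x; the wedge Ps − Pb = 50 gives 80.6 + 0.2x − (829/3 - (1/3)x) = 50, so x' = 460.75.
Then Pb = 829/3 − (1/3)·460.75 = 122.75 and Ps = 80.6 + 0.2·460.75 = 172.75.
The subsidy expands output by 460.75 − 367 = 93.75 past the efficient level; on those units the gap between marginal cost and willingness to pay runs from 0 up to 50.
DWL = ½ × 50 × 93.75 = 2343.75.

Deadweight loss = £2343.75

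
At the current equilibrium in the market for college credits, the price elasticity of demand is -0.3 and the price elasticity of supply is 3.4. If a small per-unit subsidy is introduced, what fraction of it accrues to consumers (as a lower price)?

Consumer share = 34/37

For a small subsidy around the equilibrium, the benefit split depends on the relative slopes, which at a point are proportional to the elasticities.
Buyer share = εs/(εs + |εd|) = 3.4/(3.4 + 0.3) = 34/37; seller share = |εd|/(εs + |εd|) = 3/37.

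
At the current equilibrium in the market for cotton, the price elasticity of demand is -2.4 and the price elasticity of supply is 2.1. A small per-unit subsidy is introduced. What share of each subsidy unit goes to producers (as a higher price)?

For a small subsidy around the equilibrium, the benefit split depends on the relative slopes, which at a point are proportional to the elasticities.
Buyer share = εs/(εs + |εd|) = 2.1/(2.1 + 2.4) = 7/15; seller share = |εd|/(εs + |εd|) = 8/15.
So producers capture 8/15 of the subsidy.

Producer share = 8/15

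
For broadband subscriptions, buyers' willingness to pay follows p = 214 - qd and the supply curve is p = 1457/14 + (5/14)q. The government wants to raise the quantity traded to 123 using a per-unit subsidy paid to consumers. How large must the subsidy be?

Required subsidy s = 57 per unit

At q = 123, from the demand curve buyers pay pb = 214 − 1·123 = 91; from the supply curve sellers need ps = 1457/14 + (5/14)·123 = 148.
The subsidy must fill the gap: s = ps − pb = 148 − 91 = 57.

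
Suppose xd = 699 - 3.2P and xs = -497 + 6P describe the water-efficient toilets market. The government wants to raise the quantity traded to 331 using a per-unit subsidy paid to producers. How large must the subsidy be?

At x = 331, invert demand for the buyer price: Pb = (699 − 331)/3.2 = 115; invert supply for the seller price: Ps = (331 − (-497))/6 = 138.
The subsidy must fill the gap: s = Ps − Pb = 138 − 115 = 23.

Required subsidy s = 23 per unit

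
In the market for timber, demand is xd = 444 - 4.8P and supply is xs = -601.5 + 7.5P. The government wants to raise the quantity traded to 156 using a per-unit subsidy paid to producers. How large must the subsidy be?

At x = 156, invert demand for the buyer price: Pb = (444 − 156)/4.8 = 60; invert supply for the seller price: Ps = (156 − (-601.5))/7.5 = 101.
The subsidy must fill the gap: s = Ps − Pb = 101 − 60 = 41.

Required subsidy s = 41 per unit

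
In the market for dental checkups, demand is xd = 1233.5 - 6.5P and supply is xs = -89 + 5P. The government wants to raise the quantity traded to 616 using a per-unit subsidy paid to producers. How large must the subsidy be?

Required subsidy s = 46 per unit

At x = 616, invert demand for the buyer price: Pb = (1233.5 − 616)/6.5 = 95; invert supply for the seller price: Ps = (616 − (-89))/5 = 141.
The subsidy must fill the gap: s = Ps − Pb = 141 − 95 = 46.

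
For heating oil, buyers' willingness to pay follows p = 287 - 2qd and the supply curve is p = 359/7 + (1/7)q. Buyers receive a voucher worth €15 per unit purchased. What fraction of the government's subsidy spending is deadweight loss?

Pre-subsidy: 287 - 2q = 359/7 + (1/7)q gives q* = 110 and p* = 67.
With the rebate, buyers effectively pay pb = ps − 15, where ps is the price sellers receive.
On the curves, pb = 287 - 2q and ps = 359/7 + (1/7)q; the wedge ps − pb = 15 gives 359/7 + (1/7)q − (287 - 2q) = 15, so q' = 117.
Then pb = 287 − 2·117 = 53 and ps = 359/7 + (1/7)·117 = 68.
ΔCS = ½(110 + 117)(67 − 53) = 1589; ΔPS = ½(110 + 117)(68 − 67) = 113.5.
Government spending = 15 × 117 = 1755.
DWL = ½ × 15 × (117 − 110) = 52.5; fraction = 52.5 / 1755 = 7/234.

DWL / government spending = 7/234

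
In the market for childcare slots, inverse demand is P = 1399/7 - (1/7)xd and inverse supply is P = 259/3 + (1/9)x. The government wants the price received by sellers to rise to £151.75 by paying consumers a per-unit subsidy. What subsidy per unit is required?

At a seller price of 151.75, quantity supplied is -777 + 9·151.75 = 588.75.
Buyers absorb 588.75 only when they pay Pb = 1399/7 − (1/7)·588.75 = 115.75.
s = Ps − Pb = 151.75 − 115.75 = 36.

Required subsidy s = £36 per unit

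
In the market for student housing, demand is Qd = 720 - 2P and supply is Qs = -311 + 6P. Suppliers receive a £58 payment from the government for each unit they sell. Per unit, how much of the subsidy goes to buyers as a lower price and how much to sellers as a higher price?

Pre-subsidy: 720 - 2P = -311 + 6P gives P* = 128.875, Q* = 462.25.
With the subsidy, sellers receive Ps = Pb + 58 for each unit, where Pb is the price buyers pay.
Supply in terms of Pb becomes Qs = -311 + 6(Pb + 58) = 37 + 6Pb. Setting this equal to demand: 720 - 2Pb = 37 + 6Pb, so Pb = 85.375.
Sellers receive Ps = 85.375 + 58 = 143.375; Q' = 720 − 2·85.375 = 549.25.
Buyers' price falls by P* − Pb = 128.875 − 85.375 = 43.5; sellers' price rises by Ps − P* = 143.375 − 128.875 = 14.5.

Buyers gain £43.5 per unit; sellers gain £14.5 per unit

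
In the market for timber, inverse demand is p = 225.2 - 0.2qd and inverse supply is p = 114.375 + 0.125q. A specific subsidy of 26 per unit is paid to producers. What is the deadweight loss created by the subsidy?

Pre-subsidy: 225.2 - 0.2q = 114.375 + 0.125q gives q* = 341 and p* = 157.
With the subsidy, sellers receive ps = pb + 26 for each unit, where pb is the price buyers pay.
On the curves, pb = 225.2 - 0.2q and ps = 114.375 + 0.125q; the wedge ps − pb = 26 gives 114.375 + 0.125q − (225.2 - 0.2q) = 26, so q' = 421.
Then pb = 225.2 − 0.2·421 = 141 and ps = 114.375 + 0.125·421 = 167.
The subsidy expands output by 421 − 341 = 80 past the efficient level; on those units the gap between marginal cost and willingness to pay runs from 0 up to 26.
DWL = ½ × 26 × 80 = 1040.

Deadweight loss = 1040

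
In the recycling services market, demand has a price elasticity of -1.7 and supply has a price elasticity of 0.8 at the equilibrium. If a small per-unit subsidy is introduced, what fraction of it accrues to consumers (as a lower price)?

Consumer share = 0.32

For a small subsidy around the equilibrium, the benefit split depends on the relative slopes, which at a point are proportional to the elasticities.
Buyer share = εs/(εs + |εd|) = 0.8/(0.8 + 1.7) = 0.32; seller share = |εd|/(εs + |εd|) = 0.68.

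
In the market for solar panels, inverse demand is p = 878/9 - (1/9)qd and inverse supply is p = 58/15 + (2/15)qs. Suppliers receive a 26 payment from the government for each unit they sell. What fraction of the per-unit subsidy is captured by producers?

Pre-subsidy: 878/9 - (1/9)q = 58/15 + (2/15)q gives q* = 4216/11 and p* = 1814/33.
With the subsidy, sellers receive ps = pb + 26 for each unit, where pb is the price buyers pay.
On the curves, pb = 878/9 - (1/9)q and ps = 58/15 + (2/15)q; the wedge ps − pb = 26 gives 58/15 + (2/15)q − (878/9 - (1/9)q) = 26, so q' = 5386/11.
Then pb = 878/9 − (1/9)·(5386/11) = 1424/33 and ps = 58/15 + (2/15)·(5386/11) = 2282/33.
Buyers' price falls by p* − pb = 1814/33 − 1424/33 = 130/11; sellers' price rises by ps − p* = 2282/33 − 1814/33 = 156/11.
So producers capture (156/11)/26 = 6/11 of each unit of subsidy.

Producer share = 6/11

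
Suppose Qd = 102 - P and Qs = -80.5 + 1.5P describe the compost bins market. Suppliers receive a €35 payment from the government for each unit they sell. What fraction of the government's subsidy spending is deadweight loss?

Pre-subsidy: 102 - P = -80.5 + 1.5P gives P* = 73, Q* = 29.
With the subsidy, sellers receive Ps = Pb + 35 for each unit, where Pb is the price buyers pay.
Supply in terms of Pb becomes Qs = -80.5 + 1.5(Pb + 35) = -28 + 1.5Pb. Setting this equal to demand: 102 - Pb = -28 + 1.5Pb, so Pb = 52.
Sellers receive Ps = 52 + 35 = 87; Q' = 102 − 1·52 = 50.
ΔCS = ½(29 + 50)(73 − 52) = 829.5; ΔPS = ½(29 + 50)(87 − 73) = 553.
Government spending = 35 × 50 = 1750.
DWL = ½ × 35 × (50 − 29) = 367.5; fraction = 367.5 / 1750 = 0.21.

DWL / government spending = 0.21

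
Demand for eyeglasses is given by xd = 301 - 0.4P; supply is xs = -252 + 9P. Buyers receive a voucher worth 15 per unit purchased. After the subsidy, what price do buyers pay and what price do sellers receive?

Pre-subsidy: 301 - 0.4P = -252 + 9P gives P* = 2765/47, x* = 13041/47.
With the rebate, buyers effectively pay Pb = Ps − 15, where Ps is the price sellers receive.
Demand in terms of Ps becomes xd = 301 − 0.4(Ps − 15) = 307 - 0.4Ps. Setting this equal to supply: 307 - 0.4Ps = -252 + 9Ps, so Ps = 2795/47.
Buyers pay Pb = 2795/47 − 15 = 2090/47; x' = -252 + 9·(2795/47) = 13311/47.

Buyers pay 2090/47; sellers receive 2795/47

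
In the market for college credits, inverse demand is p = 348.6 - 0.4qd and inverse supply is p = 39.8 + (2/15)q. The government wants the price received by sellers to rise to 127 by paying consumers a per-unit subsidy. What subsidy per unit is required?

At a seller price of 127, quantity supplied is -298.5 + 7.5·127 = 654.
Buyers absorb 654 only when they pay pb = 348.6 − 0.4·654 = 87.
s = ps − pb = 127 − 87 = 40.

Required subsidy s = 40 per unit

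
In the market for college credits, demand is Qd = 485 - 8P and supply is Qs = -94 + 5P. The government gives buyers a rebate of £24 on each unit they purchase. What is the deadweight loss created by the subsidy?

Pre-subsidy: 485 - 8P = -94 + 5P gives P* = 579/13, Q* = 1673/13.
With the rebate, buyers effectively pay Pb = Ps − 24, where Ps is the price sellers receive.
Demand in terms of Ps becomes Qd = 485 − 8(Ps − 24) = 677 - 8Ps. Setting this equal to supply: 677 - 8Ps = -94 + 5Ps, so Ps = 771/13.
Buyers pay Pb = 771/13 − 24 = 459/13; Q' = -94 + 5·(771/13) = 2633/13.
The subsidy expands output by 2633/13 − 1673/13 = 960/13 past the efficient level; on those units the gap between marginal cost and willingness to pay runs from 0 up to 24.
DWL = ½ × 24 × 960/13 = 11520/13.

Deadweight loss = 11520/13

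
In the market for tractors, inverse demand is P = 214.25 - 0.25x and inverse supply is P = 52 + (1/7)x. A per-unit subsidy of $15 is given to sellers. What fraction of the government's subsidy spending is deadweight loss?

Pre-subsidy: 214.25 - 0.25x = 52 + (1/7)x gives x* = 413 and P* = 111.
With the subsidy, sellers receive Ps = Pb + 15 for each unit, where Pb is the price buyers pay.
On the curves, Pb = 214.25 - 0.25x and Ps = 52 + (1/7)x; the wedge Ps − Pb = 15 gives 52 + (1/7)x − (214.25 - 0.25x) = 15, so x' = 4963/11.
Then Pb = 214.25 − 0.25·(4963/11) = 1116/11 and Ps = 52 + (1/7)·(4963/11) = 1281/11.
ΔCS = ½(413 + 4963/11)(111 − 1116/11) = 499065/121; ΔPS = ½(413 + 4963/11)(1281/11 − 111) = 285180/121.
Government spending = 15 × 4963/11 = 74445/11.
DWL = ½ × 15 × (4963/11 − 413) = 3150/11; fraction = (3150/11) / (74445/11) = 30/709.

DWL / government spending = 30/709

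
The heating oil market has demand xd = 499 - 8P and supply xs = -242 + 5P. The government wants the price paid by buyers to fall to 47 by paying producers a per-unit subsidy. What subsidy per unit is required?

At a buyer price of 47, quantity demanded is 499 − 8·47 = 123.
Sellers supply 123 only when they receive Ps with -242 + 5·Ps = 123, i.e. Ps = 73.
s = Ps − Pb = 73 − 47 = 26.

Required subsidy s = 26 per unit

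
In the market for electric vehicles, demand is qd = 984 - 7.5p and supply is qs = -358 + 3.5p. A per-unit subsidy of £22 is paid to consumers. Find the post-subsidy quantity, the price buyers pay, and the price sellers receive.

Pre-subsidy: 984 - 7.5p = -358 + 3.5p gives p* = 122, q* = 69.
With the rebate, buyers effectively pay pb = ps − 22, where ps is the price sellers receive.
Demand in terms of ps becomes qd = 984 − 7.5(ps − 22) = 1149 - 7.5ps. Setting this equal to supply: 1149 - 7.5ps = -358 + 3.5ps, so ps = 137.
Buyers pay pb = 137 − 22 = 115; q' = -358 + 3.5·137 = 121.5.

q' = 121.5; buyers pay £115; sellers receive £137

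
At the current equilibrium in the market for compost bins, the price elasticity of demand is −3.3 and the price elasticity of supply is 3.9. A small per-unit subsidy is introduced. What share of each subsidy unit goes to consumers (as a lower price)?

Consumer share = 13/24

For a small subsidy around the equilibrium, the benefit split depends on the relative slopes, which at a point are proportional to the elasticities.
Buyer share = εs/(εs + |εd|) = 3.9/(3.9 + 3.3) = 13/24; seller share = |εd|/(εs + |εd|) = 11/24.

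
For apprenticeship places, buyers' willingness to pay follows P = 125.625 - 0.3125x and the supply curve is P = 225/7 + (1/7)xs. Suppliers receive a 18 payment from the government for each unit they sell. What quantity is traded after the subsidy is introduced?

x' = 4162/17

Pre-subsidy: 125.625 - 0.3125x = 225/7 + (1/7)x gives x* = 3490/17 and P* = 1045/17.
With the subsidy, sellers receive Ps = Pb + 18 for each unit, where Pb is the price buyers pay.
On the curves, Pb = 125.625 - 0.3125x and Ps = 225/7 + (1/7)x; the wedge Ps − Pb = 18 gives 225/7 + (1/7)x − (125.625 - 0.3125x) = 18, so x' = 4162/17.
Then Pb = 125.625 − 0.3125·(4162/17) = 835/17 and Ps = 225/7 + (1/7)·(4162/17) = 1141/17.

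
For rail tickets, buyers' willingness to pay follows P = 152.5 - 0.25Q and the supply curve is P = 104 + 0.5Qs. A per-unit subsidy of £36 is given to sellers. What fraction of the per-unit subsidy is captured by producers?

Producer share = 2/3

Pre-subsidy: 152.5 - 0.25Q = 104 + 0.5Q gives Q* = 194/3 and P* = 409/3.
With the subsidy, sellers receive Ps = Pb + 36 for each unit, where Pb is the price buyers pay.
On the curves, Pb = 152.5 - 0.25Q and Ps = 104 + 0.5Q; the wedge Ps − Pb = 36 gives 104 + 0.5Q − (152.5 - 0.25Q) = 36, so Q' = 338/3.
Then Pb = 152.5 − 0.25·(338/3) = 373/3 and Ps = 104 + 0.5·(338/3) = 481/3.
Buyers' price falls by P* − Pb = 409/3 − 373/3 = 12; sellers' price rises by Ps − P* = 481/3 − 409/3 = 24.
So producers capture 24/36 = 2/3 of each unit of subsidy.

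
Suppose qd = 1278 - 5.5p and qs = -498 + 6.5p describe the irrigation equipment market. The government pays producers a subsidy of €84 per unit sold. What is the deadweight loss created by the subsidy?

Pre-subsidy: 1278 - 5.5p = -498 + 6.5p gives p* = 148, q* = 464.
With the subsidy, sellers receive ps = pb + 84 for each unit, where pb is the price buyers pay.
Supply in terms of pb becomes qs = -498 + 6.5(pb + 84) = 48 + 6.5pb. Setting this equal to demand: 1278 - 5.5pb = 48 + 6.5pb, so pb = 102.5.
Sellers receive ps = 102.5 + 84 = 186.5; q' = 1278 − 5.5·102.5 = 714.25.
The subsidy expands output by 714.25 − 464 = 250.25 past the efficient level; on those units the gap between marginal cost and willingness to pay runs from 0 up to 84.
DWL = ½ × 84 × 250.25 = 10510.5.

Deadweight loss = €10510.5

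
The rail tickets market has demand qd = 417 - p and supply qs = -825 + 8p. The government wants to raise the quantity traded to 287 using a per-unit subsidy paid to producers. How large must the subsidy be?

Required subsidy s = 9 per unit

At q = 287, invert demand for the buyer price: pb = (417 − 287)/1 = 130; invert supply for the seller price: ps = (287 − (-825))/8 = 139.
The subsidy must fill the gap: s = ps − pb = 139 − 130 = 9.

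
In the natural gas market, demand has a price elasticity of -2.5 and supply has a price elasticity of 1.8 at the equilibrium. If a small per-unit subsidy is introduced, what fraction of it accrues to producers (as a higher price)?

For a small subsidy around the equilibrium, the benefit split depends on the relative slopes, which at a point are proportional to the elasticities.
Buyer share = εs/(εs + |εd|) = 1.8/(1.8 + 2.5) = 18/43; seller share = |εd|/(εs + |εd|) = 25/43.
So producers capture 25/43 of the subsidy.

Producer share = 25/43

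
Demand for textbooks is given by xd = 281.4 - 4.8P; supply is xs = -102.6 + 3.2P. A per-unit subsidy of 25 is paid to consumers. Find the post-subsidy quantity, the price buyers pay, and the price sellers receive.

x' = 99; buyers pay 38; sellers receive 63

Pre-subsidy: 281.4 - 4.8P = -102.6 + 3.2P gives P* = 48, x* = 51.
With the rebate, buyers effectively pay Pb = Ps − 25, where Ps is the price sellers receive.
Demand in terms of Ps becomes xd = 281.4 − 4.8(Ps − 25) = 401.4 - 4.8Ps. Setting this equal to supply: 401.4 - 4.8Ps = -102.6 + 3.2Ps, so Ps = 63.
Buyers pay Pb = 63 − 25 = 38; x' = -102.6 + 3.2·63 = 99.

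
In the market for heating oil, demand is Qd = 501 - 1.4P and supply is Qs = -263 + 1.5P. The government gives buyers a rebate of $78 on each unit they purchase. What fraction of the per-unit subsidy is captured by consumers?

Consumer share = 15/29

Pre-subsidy: 501 - 1.4P = -263 + 1.5P gives P* = 7640/29, Q* = 3833/29.
With the rebate, buyers effectively pay Pb = Ps − 78, where Ps is the price sellers receive.
Demand in terms of Ps becomes Qd = 501 − 1.4(Ps − 78) = 610.2 - 1.4Ps. Setting this equal to supply: 610.2 - 1.4Ps = -263 + 1.5Ps, so Ps = 8732/29.
Buyers pay Pb = 8732/29 − 78 = 6470/29; Q' = -263 + 1.5·(8732/29) = 5471/29.
Buyers' price falls by P* − Pb = 7640/29 − 6470/29 = 1170/29; sellers' price rises by Ps − P* = 8732/29 − 7640/29 = 1092/29.
So consumers capture (1170/29)/78 = 15/29 of each unit of subsidy.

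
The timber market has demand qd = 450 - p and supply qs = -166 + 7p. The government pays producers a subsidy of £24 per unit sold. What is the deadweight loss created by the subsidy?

Deadweight loss = £252

Pre-subsidy: 450 - p = -166 + 7p gives p* = 77, q* = 373.
With the subsidy, sellers receive ps = pb + 24 for each unit, where pb is the price buyers pay.
Supply in terms of pb becomes qs = -166 + 7(pb + 24) = 2 + 7pb. Setting this equal to demand: 450 - pb = 2 + 7pb, so pb = 56.
Sellers receive ps = 56 + 24 = 80; q' = 450 − 1·56 = 394.
The subsidy expands output by 394 − 373 = 21 past the efficient level; on those units the gap between marginal cost and willingness to pay runs from 0 up to 24.
DWL = ½ × 24 × 21 = 252.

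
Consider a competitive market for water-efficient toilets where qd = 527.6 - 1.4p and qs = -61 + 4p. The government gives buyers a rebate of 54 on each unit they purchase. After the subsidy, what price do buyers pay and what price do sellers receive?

Buyers pay 69; sellers receive 123

Pre-subsidy: 527.6 - 1.4p = -61 + 4p gives p* = 109, q* = 375.
With the rebate, buyers effectively pay pb = ps − 54, where ps is the price sellers receive.
Demand in terms of ps becomes qd = 527.6 − 1.4(ps − 54) = 603.2 - 1.4ps. Setting this equal to supply: 603.2 - 1.4ps = -61 + 4ps, so ps = 123.
Buyers pay pb = 123 − 54 = 69; q' = -61 + 4·123 = 431.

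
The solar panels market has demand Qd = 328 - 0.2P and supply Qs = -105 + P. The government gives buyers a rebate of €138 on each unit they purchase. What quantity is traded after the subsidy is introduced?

Q' = 1673/6

Pre-subsidy: 328 - 0.2P = -105 + P gives P* = 2165/6, Q* = 1535/6.
With the rebate, buyers effectively pay Pb = Ps − 138, where Ps is the price sellers receive.
Demand in terms of Ps becomes Qd = 328 − 0.2(Ps − 138) = 355.6 - 0.2Ps. Setting this equal to supply: 355.6 - 0.2Ps = -105 + Ps, so Ps = 2303/6.
Buyers pay Pb = 2303/6 − 138 = 1475/6; Q' = -105 + 1·(2303/6) = 1673/6.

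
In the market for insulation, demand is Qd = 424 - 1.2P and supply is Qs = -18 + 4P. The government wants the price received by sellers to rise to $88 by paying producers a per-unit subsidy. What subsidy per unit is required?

At a seller price of 88, quantity supplied is -18 + 4·88 = 334.
Buyers absorb 334 only when they pay Pb with 424 − 1.2·Pb = 334, i.e. Pb = 75.
s = Ps − Pb = 88 − 75 = 13.

Required subsidy s = $13 per unit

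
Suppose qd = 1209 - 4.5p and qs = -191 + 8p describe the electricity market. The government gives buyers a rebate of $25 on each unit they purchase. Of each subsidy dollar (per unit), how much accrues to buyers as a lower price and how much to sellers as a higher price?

Pre-subsidy: 1209 - 4.5p = -191 + 8p gives p* = 112, q* = 705.
With the rebate, buyers effectively pay pb = ps − 25, where ps is the price sellers receive.
Demand in terms of ps becomes qd = 1209 − 4.5(ps − 25) = 1321.5 - 4.5ps. Setting this equal to supply: 1321.5 - 4.5ps = -191 + 8ps, so ps = 121.
Buyers pay pb = 121 − 25 = 96; q' = -191 + 8·121 = 777.
Buyers' price falls by p* − pb = 112 − 96 = 16; sellers' price rises by ps − p* = 121 − 112 = 9.

Buyers gain $16 per unit; sellers gain $9 per unit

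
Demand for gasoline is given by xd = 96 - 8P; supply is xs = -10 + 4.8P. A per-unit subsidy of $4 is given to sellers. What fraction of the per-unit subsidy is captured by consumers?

Consumer share = 0.375

Pre-subsidy: 96 - 8P = -10 + 4.8P gives P* = 8.28125, x* = 29.75.
With the subsidy, sellers receive Ps = Pb + 4 for each unit, where Pb is the price buyers pay.
Supply in terms of Pb becomes xs = -10 + 4.8(Pb + 4) = 9.2 + 4.8Pb. Setting this equal to demand: 96 - 8Pb = 9.2 + 4.8Pb, so Pb = 6.78125.
Sellers receive Ps = 6.78125 + 4 = 10.78125; x' = 96 − 8·6.78125 = 41.75.
Buyers' price falls by P* − Pb = 8.28125 − 6.78125 = 1.5; sellers' price rises by Ps − P* = 10.78125 − 8.28125 = 2.5.
So consumers capture 1.5/4 = 0.375 of each unit of subsidy.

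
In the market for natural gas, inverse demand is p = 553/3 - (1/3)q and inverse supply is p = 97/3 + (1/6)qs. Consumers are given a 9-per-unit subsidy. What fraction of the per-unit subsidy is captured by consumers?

Consumer share = 2/3

Pre-subsidy: 553/3 - (1/3)q = 97/3 + (1/6)q gives q* = 304 and p* = 83.
With the rebate, buyers effectively pay pb = ps − 9, where ps is the price sellers receive.
On the curves, pb = 553/3 - (1/3)q and ps = 97/3 + (1/6)q; the wedge ps − pb = 9 gives 97/3 + (1/6)q − (553/3 - (1/3)q) = 9, so q' = 322.
Then pb = 553/3 − (1/3)·322 = 77 and ps = 97/3 + (1/6)·322 = 86.
Buyers' price falls by p* − pb = 83 − 77 = 6; sellers' price rises by ps − p* = 86 − 83 = 3.
So consumers capture 6/9 = 2/3 of each unit of subsidy.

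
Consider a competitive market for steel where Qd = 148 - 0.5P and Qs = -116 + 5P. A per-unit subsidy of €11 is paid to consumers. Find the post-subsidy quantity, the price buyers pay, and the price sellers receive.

Q' = 129; buyers pay €38; sellers receive €49

Pre-subsidy: 148 - 0.5P = -116 + 5P gives P* = 48, Q* = 124.
With the rebate, buyers effectively pay Pb = Ps − 11, where Ps is the price sellers receive.
Demand in terms of Ps becomes Qd = 148 − 0.5(Ps − 11) = 153.5 - 0.5Ps. Setting this equal to supply: 153.5 - 0.5Ps = -116 + 5Ps, so Ps = 49.
Buyers pay Pb = 49 − 11 = 38; Q' = -116 + 5·49 = 129.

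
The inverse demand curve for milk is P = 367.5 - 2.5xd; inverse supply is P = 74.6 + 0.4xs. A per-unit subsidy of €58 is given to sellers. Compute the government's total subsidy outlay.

Pre-subsidy: 367.5 - 2.5x = 74.6 + 0.4x gives x* = 101 and P* = 115.
With the subsidy, sellers receive Ps = Pb + 58 for each unit, where Pb is the price buyers pay.
On the curves, Pb = 367.5 - 2.5x and Ps = 74.6 + 0.4x; the wedge Ps − Pb = 58 gives 74.6 + 0.4x − (367.5 - 2.5x) = 58, so x' = 121.
Then Pb = 367.5 − 2.5·121 = 65 and Ps = 74.6 + 0.4·121 = 123.
Government outlay = subsidy × quantity = 58 × 121 = 7018.

Government cost = €7018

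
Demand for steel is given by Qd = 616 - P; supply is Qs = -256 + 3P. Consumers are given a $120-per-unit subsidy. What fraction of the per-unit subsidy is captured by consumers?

Pre-subsidy: 616 - P = -256 + 3P gives P* = 218, Q* = 398.
With the rebate, buyers effectively pay Pb = Ps − 120, where Ps is the price sellers receive.
Demand in terms of Ps becomes Qd = 616 − 1(Ps − 120) = 736 - Ps. Setting this equal to supply: 736 - Ps = -256 + 3Ps, so Ps = 248.
Buyers pay Pb = 248 − 120 = 128; Q' = -256 + 3·248 = 488.
Buyers' price falls by P* − Pb = 218 − 128 = 90; sellers' price rises by Ps − P* = 248 − 218 = 30.
So consumers capture 90/120 = 0.75 of each unit of subsidy.

Consumer share = 0.75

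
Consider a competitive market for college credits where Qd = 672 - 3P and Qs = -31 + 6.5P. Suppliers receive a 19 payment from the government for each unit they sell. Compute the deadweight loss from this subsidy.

Pre-subsidy: 672 - 3P = -31 + 6.5P gives P* = 74, Q* = 450.
With the subsidy, sellers receive Ps = Pb + 19 for each unit, where Pb is the price buyers pay.
Supply in terms of Pb becomes Qs = -31 + 6.5(Pb + 19) = 92.5 + 6.5Pb. Setting this equal to demand: 672 - 3Pb = 92.5 + 6.5Pb, so Pb = 61.
Sellers receive Ps = 61 + 19 = 80; Q' = 672 − 3·61 = 489.
The subsidy expands output by 489 − 450 = 39 past the efficient level; on those units the gap between marginal cost and willingness to pay runs from 0 up to 19.
DWL = ½ × 19 × 39 = 370.5.

Deadweight loss = 370.5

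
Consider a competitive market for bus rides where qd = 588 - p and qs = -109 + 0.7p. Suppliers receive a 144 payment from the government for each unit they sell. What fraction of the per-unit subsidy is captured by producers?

Producer share = 10/17

Pre-subsidy: 588 - p = -109 + 0.7p gives p* = 410, q* = 178.
With the subsidy, sellers receive ps = pb + 144 for each unit, where pb is the price buyers pay.
Supply in terms of pb becomes qs = -109 + 0.7(pb + 144) = -8.2 + 0.7pb. Setting this equal to demand: 588 - pb = -8.2 + 0.7pb, so pb = 5962/17.
Sellers receive ps = 5962/17 + 144 = 8410/17; q' = 588 − 1·(5962/17) = 4034/17.
Buyers' price falls by p* − pb = 410 − 5962/17 = 1008/17; sellers' price rises by ps − p* = 8410/17 − 410 = 1440/17.
So producers capture (1440/17)/144 = 10/17 of each unit of subsidy.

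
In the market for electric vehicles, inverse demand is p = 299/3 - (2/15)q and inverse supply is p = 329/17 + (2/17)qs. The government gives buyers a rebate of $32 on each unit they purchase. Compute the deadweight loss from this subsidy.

Pre-subsidy: 299/3 - (2/15)q = 329/17 + (2/17)q gives q* = 320 and p* = 57.
With the rebate, buyers effectively pay pb = ps − 32, where ps is the price sellers receive.
On the curves, pb = 299/3 - (2/15)q and ps = 329/17 + (2/17)q; the wedge ps − pb = 32 gives 329/17 + (2/17)q − (299/3 - (2/15)q) = 32, so q' = 447.5.
Then pb = 299/3 − (2/15)·447.5 = 40 and ps = 329/17 + (2/17)·447.5 = 72.
The subsidy expands output by 447.5 − 320 = 127.5 past the efficient level; on those units the gap between marginal cost and willingness to pay runs from 0 up to 32.
DWL = ½ × 32 × 127.5 = 2040.

Deadweight loss = $2040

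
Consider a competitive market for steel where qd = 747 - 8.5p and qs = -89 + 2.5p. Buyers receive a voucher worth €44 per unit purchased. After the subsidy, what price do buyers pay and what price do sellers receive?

Buyers pay €66; sellers receive €110

Pre-subsidy: 747 - 8.5p = -89 + 2.5p gives p* = 76, q* = 101.
With the rebate, buyers effectively pay pb = ps − 44, where ps is the price sellers receive.
Demand in terms of ps becomes qd = 747 − 8.5(ps − 44) = 1121 - 8.5ps. Setting this equal to supply: 1121 - 8.5ps = -89 + 2.5ps, so ps = 110.
Buyers pay pb = 110 − 44 = 66; q' = -89 + 2.5·110 = 186.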